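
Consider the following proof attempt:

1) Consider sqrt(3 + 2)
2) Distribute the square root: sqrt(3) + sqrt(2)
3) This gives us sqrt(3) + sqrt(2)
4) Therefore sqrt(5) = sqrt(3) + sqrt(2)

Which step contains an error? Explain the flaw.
Step 2: Distribute the square root: sqrt(3) + sqrt(2)

Step 2 incorrectly 'distributes' the square root over addition. The square root function does not distribute: sqrt(a + b) ≠ sqrt(a) + sqrt(b). In fact, sqrt(3 + 2) = sqrt(5) ≈ 2.2361, while sqrt(3) + sqrt(2) ≈ 3.1463.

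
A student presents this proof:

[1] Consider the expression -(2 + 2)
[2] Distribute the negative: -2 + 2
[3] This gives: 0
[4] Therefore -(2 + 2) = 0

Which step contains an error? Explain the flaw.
Step 2: Distribute the negative: -2 + 2

Step 2 incorrectly distributes the negative sign. The correct distribution is -(2 + 2) = -2 - 2 = -4. The negative must be applied to both terms, not just the first. The error treats -(2 + 2) as -2 + 2, which equals 0 instead of -4.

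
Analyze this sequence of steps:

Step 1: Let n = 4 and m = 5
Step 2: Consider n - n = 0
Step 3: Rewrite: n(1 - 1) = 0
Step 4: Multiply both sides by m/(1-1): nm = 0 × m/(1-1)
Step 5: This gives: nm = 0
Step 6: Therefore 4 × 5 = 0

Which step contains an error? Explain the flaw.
Step 4: Multiply both sides by m/(1-1): nm = 0 × m/(1-1)

Step 4 multiplies both sides by m/(1-1). However, 1-1 = 0, so this is multiplication by m/0, which is undefined. We cannot multiply by an undefined expression.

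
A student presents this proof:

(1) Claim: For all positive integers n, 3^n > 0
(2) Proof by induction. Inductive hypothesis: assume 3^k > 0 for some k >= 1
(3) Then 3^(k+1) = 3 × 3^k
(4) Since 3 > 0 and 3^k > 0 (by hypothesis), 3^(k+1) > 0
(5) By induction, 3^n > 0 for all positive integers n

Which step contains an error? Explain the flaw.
Step 5: By induction, 3^n > 0 for all positive integers n

Step 5 concludes the proof by induction, but no base case was ever established. A valid induction proof requires: (1) a base case proving 3^1 > 0, and (2) an inductive step showing IF 3^k > 0 THEN 3^(k+1) > 0. Steps 2-4 correctly establish the inductive step, but without the base case the conclusion in step 5 does not follow.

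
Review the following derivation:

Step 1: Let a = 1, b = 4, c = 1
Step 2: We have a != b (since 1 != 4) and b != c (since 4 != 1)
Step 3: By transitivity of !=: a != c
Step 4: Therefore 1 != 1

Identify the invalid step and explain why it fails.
Step 3: By transitivity of !=: a != c

Step 3 incorrectly applies transitivity to the '!=' relation. Transitivity states: if a R b and b R c, then a R c. However, '!=' is not transitive. Counterexample: 1 != 4 and 4 != 1, but 1 = 1 (both equal 1). Transitivity holds for relations like <, <=, =, but not for !=.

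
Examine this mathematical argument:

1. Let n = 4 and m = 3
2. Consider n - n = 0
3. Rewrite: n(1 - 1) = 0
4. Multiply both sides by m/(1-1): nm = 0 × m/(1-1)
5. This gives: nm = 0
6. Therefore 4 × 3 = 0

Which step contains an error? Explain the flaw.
Step 4: Multiply both sides by m/(1-1): nm = 0 × m/(1-1)

Step 4 multiplies both sides by m/(1-1). However, 1-1 = 0, so this is multiplication by m/0, which is undefined. We cannot multiply by an undefined expression.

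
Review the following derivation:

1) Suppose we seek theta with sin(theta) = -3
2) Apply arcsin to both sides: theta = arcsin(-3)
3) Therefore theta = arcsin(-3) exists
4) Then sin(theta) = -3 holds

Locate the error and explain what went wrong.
Step 2: Apply arcsin to both sides: theta = arcsin(-3)

Step 2 applies arcsin to -3. However, arcsin(x) is only defined for x in [-1, 1] because sin(theta) can only produce values in that range. Since |-3| > 1, arcsin(-3) is undefined. There is no angle whose sine equals -3.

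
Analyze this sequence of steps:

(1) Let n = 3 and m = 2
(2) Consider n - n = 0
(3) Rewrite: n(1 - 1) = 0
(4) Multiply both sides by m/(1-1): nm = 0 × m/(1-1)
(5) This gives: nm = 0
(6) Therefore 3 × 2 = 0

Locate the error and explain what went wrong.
Step 4: Multiply both sides by m/(1-1): nm = 0 × m/(1-1)

Step 4 multiplies both sides by m/(1-1). However, 1-1 = 0, so this is multiplication by m/0, which is undefined. We cannot multiply by an undefined expression.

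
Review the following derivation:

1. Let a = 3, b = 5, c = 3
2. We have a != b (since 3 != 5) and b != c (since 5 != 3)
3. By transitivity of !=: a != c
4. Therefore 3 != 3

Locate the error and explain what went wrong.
Step 3: By transitivity of !=: a != c

Step 3 incorrectly applies transitivity to the '!=' relation. Transitivity states: if a R b and b R c, then a R c. However, '!=' is not transitive. Counterexample: 3 != 5 and 5 != 3, but 3 = 3 (both equal 3). Transitivity holds for relations like <, <=, =, but not for !=.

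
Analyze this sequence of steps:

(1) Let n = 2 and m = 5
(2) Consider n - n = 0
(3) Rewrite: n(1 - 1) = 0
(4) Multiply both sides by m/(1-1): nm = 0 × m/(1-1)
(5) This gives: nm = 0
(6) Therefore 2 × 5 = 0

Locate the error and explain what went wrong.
Step 4: Multiply both sides by m/(1-1): nm = 0 × m/(1-1)

Step 4 multiplies both sides by m/(1-1). However, 1-1 = 0, so this is multiplication by m/0, which is undefined. We cannot multiply by an undefined expression.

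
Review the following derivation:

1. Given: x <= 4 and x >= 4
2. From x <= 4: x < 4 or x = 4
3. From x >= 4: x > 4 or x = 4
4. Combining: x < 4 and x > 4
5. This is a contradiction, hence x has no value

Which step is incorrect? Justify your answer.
Step 4: Combining: x < 4 and x > 4

Step 4 incorrectly combines the conditions. From x <= 4 and x >= 4, the intersection is x = 4. The error treats the 'or' cases as 'and' requirements. The correct conclusion is that x = 4 is the unique solution, not that no solution exists.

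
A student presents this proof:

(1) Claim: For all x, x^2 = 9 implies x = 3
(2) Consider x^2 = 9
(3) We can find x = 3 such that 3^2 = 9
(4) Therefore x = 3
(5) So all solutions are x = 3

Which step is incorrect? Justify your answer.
Step 4: Therefore x = 3

Step 4 incorrectly concludes that x = 3 is the only solution. The proof shows that x = 3 is A solution (existence), but does not show it is the ONLY solution (uniqueness). In fact, x = -3 is also a solution since (-3)^2 = 9. Finding one solution doesn't prove there are no others.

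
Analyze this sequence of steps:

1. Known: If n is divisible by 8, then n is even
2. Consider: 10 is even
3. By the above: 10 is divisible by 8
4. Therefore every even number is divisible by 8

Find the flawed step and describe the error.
Step 3: By the above: 10 is divisible by 8

Step 3 commits the fallacy of affirming the consequent. The known fact 'divisible by 8 → even' does NOT imply 'even → divisible by 8'. That would be the converse, which is false. For example, 10 is even but 10 ÷ 8 = 1.25, which is not an integer.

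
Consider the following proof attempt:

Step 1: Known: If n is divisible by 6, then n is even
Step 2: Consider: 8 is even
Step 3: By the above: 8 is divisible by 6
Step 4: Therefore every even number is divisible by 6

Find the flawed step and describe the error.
Step 3: By the above: 8 is divisible by 6

Step 3 commits the fallacy of affirming the consequent. The known fact 'divisible by 6 → even' does NOT imply 'even → divisible by 6'. That would be the converse, which is false. For example, 8 is even but 8 ÷ 6 = 1.33, which is not an integer.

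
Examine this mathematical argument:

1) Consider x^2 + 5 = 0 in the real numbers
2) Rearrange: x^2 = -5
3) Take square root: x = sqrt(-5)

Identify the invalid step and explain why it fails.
Step 3: Take square root: x = sqrt(-5)

Step 3 takes the square root of -5, which is negative. In the real number system, the square root of a negative number is undefined. The equation x^2 + 5 = 0 has no real solutions. Square roots of negative numbers only exist in the complex numbers.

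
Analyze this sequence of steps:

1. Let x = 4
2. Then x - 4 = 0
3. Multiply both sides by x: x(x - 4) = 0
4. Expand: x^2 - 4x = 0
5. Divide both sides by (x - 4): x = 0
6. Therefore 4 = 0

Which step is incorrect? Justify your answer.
Step 5: Divide both sides by (x - 4): x = 0

Step 5 divides both sides by (x - 4). However, since x = 4, we have (x - 4) = 0. Division by zero is undefined, making this step invalid.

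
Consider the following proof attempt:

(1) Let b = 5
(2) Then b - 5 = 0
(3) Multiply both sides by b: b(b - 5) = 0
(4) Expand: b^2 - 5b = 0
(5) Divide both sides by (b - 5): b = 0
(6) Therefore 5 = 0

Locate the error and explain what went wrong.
Step 5: Divide both sides by (b - 5): b = 0

Step 5 divides both sides by (b - 5). However, since b = 5, we have (b - 5) = 0. Division by zero is undefined, making this step invalid.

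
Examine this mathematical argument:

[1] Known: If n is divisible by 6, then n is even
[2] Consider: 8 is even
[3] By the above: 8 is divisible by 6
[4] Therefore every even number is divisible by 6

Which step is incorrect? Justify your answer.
Step 3: By the above: 8 is divisible by 6

Step 3 commits the fallacy of affirming the consequent. The known fact 'divisible by 6 → even' does NOT imply 'even → divisible by 6'. That would be the converse, which is false. For example, 8 is even but 8 ÷ 6 = 1.33, which is not an integer.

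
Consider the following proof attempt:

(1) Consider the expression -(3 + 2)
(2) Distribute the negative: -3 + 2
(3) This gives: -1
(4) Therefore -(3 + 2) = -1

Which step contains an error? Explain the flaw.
Step 2: Distribute the negative: -3 + 2

Step 2 incorrectly distributes the negative sign. The correct distribution is -(3 + 2) = -3 - 2 = -5. The negative must be applied to both terms, not just the first. The error treats -(3 + 2) as -3 + 2, which equals -1 instead of -5.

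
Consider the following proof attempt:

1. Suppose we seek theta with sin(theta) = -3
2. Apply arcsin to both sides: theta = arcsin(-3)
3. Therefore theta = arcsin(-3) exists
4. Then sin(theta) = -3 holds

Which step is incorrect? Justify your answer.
Step 2: Apply arcsin to both sides: theta = arcsin(-3)

Step 2 applies arcsin to -3. However, arcsin(x) is only defined for x in [-1, 1] because sin(theta) can only produce values in that range. Since |-3| > 1, arcsin(-3) is undefined. There is no angle whose sine equals -3.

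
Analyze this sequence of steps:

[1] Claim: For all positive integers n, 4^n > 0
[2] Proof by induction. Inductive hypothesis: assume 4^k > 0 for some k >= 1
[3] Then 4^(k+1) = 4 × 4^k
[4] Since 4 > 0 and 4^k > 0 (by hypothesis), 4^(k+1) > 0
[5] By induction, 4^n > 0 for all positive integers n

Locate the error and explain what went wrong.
Step 5: By induction, 4^n > 0 for all positive integers n

Step 5 concludes the proof by induction, but no base case was ever established. A valid induction proof requires: (1) a base case proving 4^1 > 0, and (2) an inductive step showing IF 4^k > 0 THEN 4^(k+1) > 0. Steps 2-4 correctly establish the inductive step, but without the base case the conclusion in step 5 does not follow.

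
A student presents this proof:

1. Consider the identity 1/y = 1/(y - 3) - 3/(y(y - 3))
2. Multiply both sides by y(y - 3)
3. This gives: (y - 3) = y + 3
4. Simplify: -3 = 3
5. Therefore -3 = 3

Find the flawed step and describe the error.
Step 3: This gives: (y - 3) = y + 3

Step 3 makes a sign error when clearing denominators. Multiplying -3/(y(y - 3)) by y(y - 3) gives -3, not +3. The correct result is (y - 3) = y - 3, which is trivially true, not (y - 3) = y + 3. (Step 1 is a valid identity: 1/(y - 3) - 3/(y(y - 3)) = (y - 3)/(y(y - 3)) = 1/y.)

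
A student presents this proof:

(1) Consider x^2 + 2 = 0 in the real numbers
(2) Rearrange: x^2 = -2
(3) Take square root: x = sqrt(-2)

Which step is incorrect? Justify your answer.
Step 3: Take square root: x = sqrt(-2)

Step 3 takes the square root of -2, which is negative. In the real number system, the square root of a negative number is undefined. The equation x^2 + 2 = 0 has no real solutions. Square roots of negative numbers only exist in the complex numbers.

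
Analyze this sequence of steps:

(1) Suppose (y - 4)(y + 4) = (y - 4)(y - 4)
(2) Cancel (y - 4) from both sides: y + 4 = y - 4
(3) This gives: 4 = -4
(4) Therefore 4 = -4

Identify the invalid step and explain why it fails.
Step 2: Cancel (y - 4) from both sides: y + 4 = y - 4

Step 2 cancels (y - 4) from both sides. This is only valid if (y - 4) ≠ 0, i.e., y ≠ 4. When y = 4, both sides equal zero regardless of the other factors. The correct approach requires considering y = 4 as a separate case.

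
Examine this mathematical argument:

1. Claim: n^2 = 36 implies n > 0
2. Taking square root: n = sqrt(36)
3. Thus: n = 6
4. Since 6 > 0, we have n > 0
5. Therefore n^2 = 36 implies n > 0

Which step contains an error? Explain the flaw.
Step 2: Taking square root: n = sqrt(36)

Step 2 takes the square root and assumes the positive root only. The equation n^2 = 36 actually has two solutions: n = 6 and n = -6. The proof silently assumes n > 0 without justification, then uses this assumption to conclude n > 0, which is circular. The counterexample n = -6 shows the claim is false.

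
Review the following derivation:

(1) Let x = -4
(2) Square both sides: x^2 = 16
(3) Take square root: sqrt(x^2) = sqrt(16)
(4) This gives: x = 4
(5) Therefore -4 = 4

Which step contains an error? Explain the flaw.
Step 4: This gives: x = 4

Step 4 incorrectly states that sqrt(x^2) = x. The correct identity is sqrt(x^2) = |x|. Since x = -4 < 0, we have sqrt(x^2) = |-4| = 4, not x = -4.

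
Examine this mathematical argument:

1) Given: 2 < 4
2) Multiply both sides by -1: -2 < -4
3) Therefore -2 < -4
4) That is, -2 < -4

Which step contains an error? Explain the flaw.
Step 2: Multiply both sides by -1: -2 < -4

Step 2 multiplies both sides by -1 but fails to reverse the inequality sign. When multiplying (or dividing) an inequality by a negative number, the direction must be reversed. Since 2 < 4, we should get -2 > -4, i.e., -2 > -4.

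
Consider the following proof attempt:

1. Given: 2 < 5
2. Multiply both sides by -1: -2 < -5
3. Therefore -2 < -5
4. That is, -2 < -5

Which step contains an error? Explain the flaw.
Step 2: Multiply both sides by -1: -2 < -5

Step 2 multiplies both sides by -1 but fails to reverse the inequality sign. When multiplying (or dividing) an inequality by a negative number, the direction must be reversed. Since 2 < 5, we should get -2 > -5, i.e., -2 > -5.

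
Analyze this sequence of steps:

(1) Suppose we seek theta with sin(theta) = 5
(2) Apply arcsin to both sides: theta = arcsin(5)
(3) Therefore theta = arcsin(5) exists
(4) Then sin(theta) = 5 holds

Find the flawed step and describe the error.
Step 2: Apply arcsin to both sides: theta = arcsin(5)

Step 2 applies arcsin to 5. However, arcsin(x) is only defined for x in [-1, 1] because sin(theta) can only produce values in that range. Since |5| > 1, arcsin(5) is undefined. There is no angle whose sine equals 5.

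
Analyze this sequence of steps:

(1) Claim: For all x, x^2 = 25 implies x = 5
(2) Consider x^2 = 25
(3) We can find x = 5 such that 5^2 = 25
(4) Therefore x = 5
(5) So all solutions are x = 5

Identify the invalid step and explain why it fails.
Step 4: Therefore x = 5

Step 4 incorrectly concludes that x = 5 is the only solution. The proof shows that x = 5 is A solution (existence), but does not show it is the ONLY solution (uniqueness). In fact, x = -5 is also a solution since (-5)^2 = 25. Finding one solution doesn't prove there are no others.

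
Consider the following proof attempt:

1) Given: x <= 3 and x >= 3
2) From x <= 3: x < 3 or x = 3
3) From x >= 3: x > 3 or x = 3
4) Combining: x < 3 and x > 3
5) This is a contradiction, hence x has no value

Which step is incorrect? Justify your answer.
Step 4: Combining: x < 3 and x > 3

Step 4 incorrectly combines the conditions. From x <= 3 and x >= 3, the intersection is x = 3. The error treats the 'or' cases as 'and' requirements. The correct conclusion is that x = 3 is the unique solution, not that no solution exists.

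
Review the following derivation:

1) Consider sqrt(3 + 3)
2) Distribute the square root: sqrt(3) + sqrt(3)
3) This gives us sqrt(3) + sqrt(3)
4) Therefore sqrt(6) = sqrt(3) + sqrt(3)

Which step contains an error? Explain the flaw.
Step 2: Distribute the square root: sqrt(3) + sqrt(3)

Step 2 incorrectly 'distributes' the square root over addition. The square root function does not distribute: sqrt(a + b) ≠ sqrt(a) + sqrt(b). In fact, sqrt(3 + 3) = sqrt(6) ≈ 2.4495, while sqrt(3) + sqrt(3) ≈ 3.4641.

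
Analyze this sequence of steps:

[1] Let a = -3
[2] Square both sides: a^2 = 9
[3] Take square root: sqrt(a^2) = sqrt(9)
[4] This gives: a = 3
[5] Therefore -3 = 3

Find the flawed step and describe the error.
Step 4: This gives: a = 3

Step 4 incorrectly states that sqrt(a^2) = a. The correct identity is sqrt(a^2) = |a|. Since a = -3 < 0, we have sqrt(a^2) = |-3| = 3, not a = -3.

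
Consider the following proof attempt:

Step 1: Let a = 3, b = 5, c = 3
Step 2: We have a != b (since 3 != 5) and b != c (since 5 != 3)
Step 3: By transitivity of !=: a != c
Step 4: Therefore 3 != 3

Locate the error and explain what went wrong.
Step 3: By transitivity of !=: a != c

Step 3 incorrectly applies transitivity to the '!=' relation. Transitivity states: if a R b and b R c, then a R c. However, '!=' is not transitive. Counterexample: 3 != 5 and 5 != 3, but 3 = 3 (both equal 3). Transitivity holds for relations like <, <=, =, but not for !=.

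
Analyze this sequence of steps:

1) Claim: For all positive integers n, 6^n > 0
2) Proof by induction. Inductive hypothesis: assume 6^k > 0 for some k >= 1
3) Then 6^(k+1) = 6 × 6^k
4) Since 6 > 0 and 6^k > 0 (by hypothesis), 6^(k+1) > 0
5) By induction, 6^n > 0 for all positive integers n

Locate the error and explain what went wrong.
Step 5: By induction, 6^n > 0 for all positive integers n

Step 5 concludes the proof by induction, but no base case was ever established. A valid induction proof requires: (1) a base case proving 6^1 > 0, and (2) an inductive step showing IF 6^k > 0 THEN 6^(k+1) > 0. Steps 2-4 correctly establish the inductive step, but without the base case the conclusion in step 5 does not follow.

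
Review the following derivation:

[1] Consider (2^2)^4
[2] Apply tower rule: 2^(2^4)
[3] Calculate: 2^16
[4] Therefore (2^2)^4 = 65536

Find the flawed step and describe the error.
Step 2: Apply tower rule: 2^(2^4)

Step 2 incorrectly states that (a^b)^c = a^(b^c). The correct rule is (a^b)^c = a^(b×c). The actual value is (2^2)^4 = 2^8 = 256, not 2^16 = 65536.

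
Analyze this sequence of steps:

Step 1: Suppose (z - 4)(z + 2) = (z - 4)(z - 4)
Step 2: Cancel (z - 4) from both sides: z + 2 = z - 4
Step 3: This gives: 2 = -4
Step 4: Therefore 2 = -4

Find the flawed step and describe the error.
Step 2: Cancel (z - 4) from both sides: z + 2 = z - 4

Step 2 cancels (z - 4) from both sides. This is only valid if (z - 4) ≠ 0, i.e., z ≠ 4. When z = 4, both sides equal zero regardless of the other factors. The correct approach requires considering z = 4 as a separate case.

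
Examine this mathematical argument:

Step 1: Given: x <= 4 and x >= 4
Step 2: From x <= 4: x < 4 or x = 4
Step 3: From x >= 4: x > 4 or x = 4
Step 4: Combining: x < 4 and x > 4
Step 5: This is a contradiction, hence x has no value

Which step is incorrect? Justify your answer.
Step 4: Combining: x < 4 and x > 4

Step 4 incorrectly combines the conditions. From x <= 4 and x >= 4, the intersection is x = 4. The error treats the 'or' cases as 'and' requirements. The correct conclusion is that x = 4 is the unique solution, not that no solution exists.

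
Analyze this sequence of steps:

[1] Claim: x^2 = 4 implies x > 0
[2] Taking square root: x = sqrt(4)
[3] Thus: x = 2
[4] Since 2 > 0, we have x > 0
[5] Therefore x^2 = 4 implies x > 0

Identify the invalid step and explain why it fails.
Step 2: Taking square root: x = sqrt(4)

Step 2 takes the square root and assumes the positive root only. The equation x^2 = 4 actually has two solutions: x = 2 and x = -2. The proof silently assumes x > 0 without justification, then uses this assumption to conclude x > 0, which is circular. The counterexample x = -2 shows the claim is false.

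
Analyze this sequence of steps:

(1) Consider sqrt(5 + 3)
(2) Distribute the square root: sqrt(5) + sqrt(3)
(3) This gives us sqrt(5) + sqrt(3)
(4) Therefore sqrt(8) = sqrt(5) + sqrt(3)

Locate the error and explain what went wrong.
Step 2: Distribute the square root: sqrt(5) + sqrt(3)

Step 2 incorrectly 'distributes' the square root over addition. The square root function does not distribute: sqrt(a + b) ≠ sqrt(a) + sqrt(b). In fact, sqrt(5 + 3) = sqrt(8) ≈ 2.8284, while sqrt(5) + sqrt(3) ≈ 3.9681.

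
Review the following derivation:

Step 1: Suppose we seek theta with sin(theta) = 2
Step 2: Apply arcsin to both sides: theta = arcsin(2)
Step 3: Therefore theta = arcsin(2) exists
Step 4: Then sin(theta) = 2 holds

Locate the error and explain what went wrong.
Step 2: Apply arcsin to both sides: theta = arcsin(2)

Step 2 applies arcsin to 2. However, arcsin(x) is only defined for x in [-1, 1] because sin(theta) can only produce values in that range. Since |2| > 1, arcsin(2) is undefined. There is no angle whose sine equals 2.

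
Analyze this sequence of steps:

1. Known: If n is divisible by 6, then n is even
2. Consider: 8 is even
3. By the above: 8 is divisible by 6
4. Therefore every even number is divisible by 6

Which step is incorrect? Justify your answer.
Step 3: By the above: 8 is divisible by 6

Step 3 commits the fallacy of affirming the consequent. The known fact 'divisible by 6 → even' does NOT imply 'even → divisible by 6'. That would be the converse, which is false. For example, 8 is even but 8 ÷ 6 = 1.33, which is not an integer.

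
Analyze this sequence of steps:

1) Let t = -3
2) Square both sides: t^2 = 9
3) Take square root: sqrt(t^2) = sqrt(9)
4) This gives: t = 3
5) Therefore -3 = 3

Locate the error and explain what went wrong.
Step 4: This gives: t = 3

Step 4 incorrectly states that sqrt(t^2) = t. The correct identity is sqrt(t^2) = |t|. Since t = -3 < 0, we have sqrt(t^2) = |-3| = 3, not t = -3.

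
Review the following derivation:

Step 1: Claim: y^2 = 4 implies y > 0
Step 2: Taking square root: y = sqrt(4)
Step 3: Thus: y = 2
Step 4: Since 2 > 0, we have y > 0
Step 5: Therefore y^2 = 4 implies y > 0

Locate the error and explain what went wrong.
Step 2: Taking square root: y = sqrt(4)

Step 2 takes the square root and assumes the positive root only. The equation y^2 = 4 actually has two solutions: y = 2 and y = -2. The proof silently assumes y > 0 without justification, then uses this assumption to conclude y > 0, which is circular. The counterexample y = -2 shows the claim is false.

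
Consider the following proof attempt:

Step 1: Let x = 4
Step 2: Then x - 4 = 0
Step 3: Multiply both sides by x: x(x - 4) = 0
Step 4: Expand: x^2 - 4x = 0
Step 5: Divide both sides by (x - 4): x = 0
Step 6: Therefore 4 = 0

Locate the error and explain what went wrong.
Step 5: Divide both sides by (x - 4): x = 0

Step 5 divides both sides by (x - 4). However, since x = 4, we have (x - 4) = 0. Division by zero is undefined, making this step invalid.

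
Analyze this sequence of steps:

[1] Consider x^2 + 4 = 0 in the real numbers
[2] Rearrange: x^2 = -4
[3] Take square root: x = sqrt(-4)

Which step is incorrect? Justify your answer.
Step 3: Take square root: x = sqrt(-4)

Step 3 takes the square root of -4, which is negative. In the real number system, the square root of a negative number is undefined. The equation x^2 + 4 = 0 has no real solutions. Square roots of negative numbers only exist in the complex numbers.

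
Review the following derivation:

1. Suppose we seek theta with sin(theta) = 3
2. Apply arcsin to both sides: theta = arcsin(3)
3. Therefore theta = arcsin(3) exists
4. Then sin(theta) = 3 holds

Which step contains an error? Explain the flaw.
Step 2: Apply arcsin to both sides: theta = arcsin(3)

Step 2 applies arcsin to 3. However, arcsin(x) is only defined for x in [-1, 1] because sin(theta) can only produce values in that range. Since |3| > 1, arcsin(3) is undefined. There is no angle whose sine equals 3.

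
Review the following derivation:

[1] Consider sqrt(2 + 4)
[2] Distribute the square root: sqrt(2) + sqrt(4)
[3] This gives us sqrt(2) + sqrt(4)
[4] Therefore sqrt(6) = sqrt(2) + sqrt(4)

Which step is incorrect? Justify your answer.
Step 2: Distribute the square root: sqrt(2) + sqrt(4)

Step 2 incorrectly 'distributes' the square root over addition. The square root function does not distribute: sqrt(a + b) ≠ sqrt(a) + sqrt(b). In fact, sqrt(2 + 4) = sqrt(6) ≈ 2.4495, while sqrt(2) + sqrt(4) ≈ 3.4142.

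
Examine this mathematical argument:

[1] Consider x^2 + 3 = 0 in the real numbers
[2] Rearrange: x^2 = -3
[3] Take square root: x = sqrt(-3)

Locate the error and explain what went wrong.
Step 3: Take square root: x = sqrt(-3)

Step 3 takes the square root of -3, which is negative. In the real number system, the square root of a negative number is undefined. The equation x^2 + 3 = 0 has no real solutions. Square roots of negative numbers only exist in the complex numbers.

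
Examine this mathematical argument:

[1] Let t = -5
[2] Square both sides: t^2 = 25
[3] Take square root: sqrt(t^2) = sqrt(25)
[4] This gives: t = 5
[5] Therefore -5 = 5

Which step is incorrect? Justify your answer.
Step 4: This gives: t = 5

Step 4 incorrectly states that sqrt(t^2) = t. The correct identity is sqrt(t^2) = |t|. Since t = -5 < 0, we have sqrt(t^2) = |-5| = 5, not t = -5.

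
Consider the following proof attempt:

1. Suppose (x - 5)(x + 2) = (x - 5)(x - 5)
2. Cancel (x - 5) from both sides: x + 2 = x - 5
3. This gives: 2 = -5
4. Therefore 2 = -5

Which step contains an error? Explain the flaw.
Step 2: Cancel (x - 5) from both sides: x + 2 = x - 5

Step 2 cancels (x - 5) from both sides. This is only valid if (x - 5) ≠ 0, i.e., x ≠ 5. When x = 5, both sides equal zero regardless of the other factors. The correct approach requires considering x = 5 as a separate case.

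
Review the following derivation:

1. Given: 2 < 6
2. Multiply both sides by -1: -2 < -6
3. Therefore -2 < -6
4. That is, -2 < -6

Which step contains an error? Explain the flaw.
Step 2: Multiply both sides by -1: -2 < -6

Step 2 multiplies both sides by -1 but fails to reverse the inequality sign. When multiplying (or dividing) an inequality by a negative number, the direction must be reversed. Since 2 < 6, we should get -2 > -6, i.e., -2 > -6.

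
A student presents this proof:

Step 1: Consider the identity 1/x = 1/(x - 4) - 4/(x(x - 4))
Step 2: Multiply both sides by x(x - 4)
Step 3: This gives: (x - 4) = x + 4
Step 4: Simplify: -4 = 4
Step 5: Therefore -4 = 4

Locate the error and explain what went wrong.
Step 3: This gives: (x - 4) = x + 4

Step 3 makes a sign error when clearing denominators. Multiplying -4/(x(x - 4)) by x(x - 4) gives -4, not +4. The correct result is (x - 4) = x - 4, which is trivially true, not (x - 4) = x + 4. (Step 1 is a valid identity: 1/(x - 4) - 4/(x(x - 4)) = (x - 4)/(x(x - 4)) = 1/x.)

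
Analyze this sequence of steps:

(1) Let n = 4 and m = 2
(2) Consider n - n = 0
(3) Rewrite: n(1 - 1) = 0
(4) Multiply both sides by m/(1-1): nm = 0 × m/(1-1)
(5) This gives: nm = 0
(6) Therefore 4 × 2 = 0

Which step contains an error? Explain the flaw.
Step 4: Multiply both sides by m/(1-1): nm = 0 × m/(1-1)

Step 4 multiplies both sides by m/(1-1). However, 1-1 = 0, so this is multiplication by m/0, which is undefined. We cannot multiply by an undefined expression.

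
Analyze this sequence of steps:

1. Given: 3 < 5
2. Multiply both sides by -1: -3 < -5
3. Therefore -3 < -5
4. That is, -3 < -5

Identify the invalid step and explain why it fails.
Step 2: Multiply both sides by -1: -3 < -5

Step 2 multiplies both sides by -1 but fails to reverse the inequality sign. When multiplying (or dividing) an inequality by a negative number, the direction must be reversed. Since 3 < 5, we should get -3 > -5, i.e., -3 > -5.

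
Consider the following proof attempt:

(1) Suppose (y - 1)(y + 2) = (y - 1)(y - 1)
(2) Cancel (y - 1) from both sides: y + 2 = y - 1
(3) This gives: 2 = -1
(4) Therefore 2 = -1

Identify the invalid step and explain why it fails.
Step 2: Cancel (y - 1) from both sides: y + 2 = y - 1

Step 2 cancels (y - 1) from both sides. This is only valid if (y - 1) ≠ 0, i.e., y ≠ 1. When y = 1, both sides equal zero regardless of the other factors. The correct approach requires considering y = 1 as a separate case.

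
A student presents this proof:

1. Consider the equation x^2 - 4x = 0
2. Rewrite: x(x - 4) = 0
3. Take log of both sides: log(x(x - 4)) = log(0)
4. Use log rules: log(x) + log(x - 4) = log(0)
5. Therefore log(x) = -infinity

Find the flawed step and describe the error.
Step 3: Take log of both sides: log(x(x - 4)) = log(0)

Step 3 takes the logarithm of both sides, resulting in log(0) on the right side. The logarithm is only defined for positive numbers; log(0) is undefined (approaches negative infinity). This operation is invalid.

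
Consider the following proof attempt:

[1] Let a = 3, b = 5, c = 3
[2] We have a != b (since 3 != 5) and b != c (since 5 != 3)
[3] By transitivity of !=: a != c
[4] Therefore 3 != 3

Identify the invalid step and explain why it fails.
Step 3: By transitivity of !=: a != c

Step 3 incorrectly applies transitivity to the '!=' relation. Transitivity states: if a R b and b R c, then a R c. However, '!=' is not transitive. Counterexample: 3 != 5 and 5 != 3, but 3 = 3 (both equal 3). Transitivity holds for relations like <, <=, =, but not for !=.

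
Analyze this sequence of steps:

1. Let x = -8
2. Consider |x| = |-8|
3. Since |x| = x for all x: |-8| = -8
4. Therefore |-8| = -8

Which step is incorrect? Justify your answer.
Step 3: Since |x| = x for all x: |-8| = -8

Step 3 incorrectly states that |x| = x for all x. The correct definition is |x| = x when x >= 0, and |x| = -x when x < 0. Since -8 < 0, we have |-8| = -(-8) = 8, not -8.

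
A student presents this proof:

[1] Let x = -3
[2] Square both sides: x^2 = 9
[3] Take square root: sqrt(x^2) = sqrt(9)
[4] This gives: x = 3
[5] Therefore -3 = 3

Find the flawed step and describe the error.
Step 4: This gives: x = 3

Step 4 incorrectly states that sqrt(x^2) = x. The correct identity is sqrt(x^2) = |x|. Since x = -3 < 0, we have sqrt(x^2) = |-3| = 3, not x = -3.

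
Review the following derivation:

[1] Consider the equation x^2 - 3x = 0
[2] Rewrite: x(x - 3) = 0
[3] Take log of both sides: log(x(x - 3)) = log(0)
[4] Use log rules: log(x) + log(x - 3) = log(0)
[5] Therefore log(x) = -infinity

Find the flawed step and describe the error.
Step 3: Take log of both sides: log(x(x - 3)) = log(0)

Step 3 takes the logarithm of both sides, resulting in log(0) on the right side. The logarithm is only defined for positive numbers; log(0) is undefined (approaches negative infinity). This operation is invalid.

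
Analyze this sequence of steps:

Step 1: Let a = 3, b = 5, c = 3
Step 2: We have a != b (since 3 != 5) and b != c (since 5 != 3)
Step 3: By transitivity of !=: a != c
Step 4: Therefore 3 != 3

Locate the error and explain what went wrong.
Step 3: By transitivity of !=: a != c

Step 3 incorrectly applies transitivity to the '!=' relation. Transitivity states: if a R b and b R c, then a R c. However, '!=' is not transitive. Counterexample: 3 != 5 and 5 != 3, but 3 = 3 (both equal 3). Transitivity holds for relations like <, <=, =, but not for !=.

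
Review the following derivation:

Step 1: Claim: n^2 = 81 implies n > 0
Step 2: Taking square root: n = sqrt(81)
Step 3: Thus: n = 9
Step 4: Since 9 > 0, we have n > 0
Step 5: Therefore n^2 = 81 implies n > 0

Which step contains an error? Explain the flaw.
Step 2: Taking square root: n = sqrt(81)

Step 2 takes the square root and assumes the positive root only. The equation n^2 = 81 actually has two solutions: n = 9 and n = -9. The proof silently assumes n > 0 without justification, then uses this assumption to conclude n > 0, which is circular. The counterexample n = -9 shows the claim is false.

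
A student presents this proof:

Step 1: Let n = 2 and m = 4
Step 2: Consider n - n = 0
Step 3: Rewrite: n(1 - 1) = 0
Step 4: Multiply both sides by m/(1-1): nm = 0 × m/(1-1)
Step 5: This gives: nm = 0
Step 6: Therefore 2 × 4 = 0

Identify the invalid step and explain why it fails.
Step 4: Multiply both sides by m/(1-1): nm = 0 × m/(1-1)

Step 4 multiplies both sides by m/(1-1). However, 1-1 = 0, so this is multiplication by m/0, which is undefined. We cannot multiply by an undefined expression.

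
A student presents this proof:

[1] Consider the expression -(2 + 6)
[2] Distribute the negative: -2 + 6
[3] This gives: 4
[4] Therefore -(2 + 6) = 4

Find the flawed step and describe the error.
Step 2: Distribute the negative: -2 + 6

Step 2 incorrectly distributes the negative sign. The correct distribution is -(2 + 6) = -2 - 6 = -8. The negative must be applied to both terms, not just the first. The error treats -(2 + 6) as -2 + 6, which equals 4 instead of -8.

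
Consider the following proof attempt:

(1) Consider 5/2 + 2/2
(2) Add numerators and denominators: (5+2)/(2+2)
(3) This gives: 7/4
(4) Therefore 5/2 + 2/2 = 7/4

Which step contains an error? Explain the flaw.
Step 2: Add numerators and denominators: (5+2)/(2+2)

Step 2 incorrectly adds fractions by separately adding numerators and denominators. This is wrong. The correct method requires a common denominator: 5/2 + 2/2 = (5×2 + 2×2)/(2×2) = 14/4 = 7/2. The method used gives 7/4, which is different.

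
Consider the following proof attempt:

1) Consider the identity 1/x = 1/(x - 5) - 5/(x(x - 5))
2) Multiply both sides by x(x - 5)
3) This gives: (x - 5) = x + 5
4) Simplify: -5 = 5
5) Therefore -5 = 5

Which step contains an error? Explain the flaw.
Step 3: This gives: (x - 5) = x + 5

Step 3 makes a sign error when clearing denominators. Multiplying -5/(x(x - 5)) by x(x - 5) gives -5, not +5. The correct result is (x - 5) = x - 5, which is trivially true, not (x - 5) = x + 5. (Step 1 is a valid identity: 1/(x - 5) - 5/(x(x - 5)) = (x - 5)/(x(x - 5)) = 1/x.)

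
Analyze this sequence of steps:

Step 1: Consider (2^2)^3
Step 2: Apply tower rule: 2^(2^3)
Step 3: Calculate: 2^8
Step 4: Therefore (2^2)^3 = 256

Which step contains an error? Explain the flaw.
Step 2: Apply tower rule: 2^(2^3)

Step 2 incorrectly states that (a^b)^c = a^(b^c). The correct rule is (a^b)^c = a^(b×c). The actual value is (2^2)^3 = 2^6 = 64, not 2^8 = 256.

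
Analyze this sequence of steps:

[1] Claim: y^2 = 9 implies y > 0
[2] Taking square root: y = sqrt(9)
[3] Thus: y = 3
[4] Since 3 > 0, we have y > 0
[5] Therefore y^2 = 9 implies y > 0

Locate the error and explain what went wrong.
Step 2: Taking square root: y = sqrt(9)

Step 2 takes the square root and assumes the positive root only. The equation y^2 = 9 actually has two solutions: y = 3 and y = -3. The proof silently assumes y > 0 without justification, then uses this assumption to conclude y > 0, which is circular. The counterexample y = -3 shows the claim is false.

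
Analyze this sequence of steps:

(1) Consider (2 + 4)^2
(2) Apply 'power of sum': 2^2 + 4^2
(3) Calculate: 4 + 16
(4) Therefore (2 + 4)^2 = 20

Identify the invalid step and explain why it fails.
Step 2: Apply 'power of sum': 2^2 + 4^2

Step 2 incorrectly applies a non-existent rule '(a+b)^n = a^n + b^n'. This is false in general. The correct expansion uses the binomial theorem. The actual value is (2 + 4)^2 = 6^2 = 36, not 20.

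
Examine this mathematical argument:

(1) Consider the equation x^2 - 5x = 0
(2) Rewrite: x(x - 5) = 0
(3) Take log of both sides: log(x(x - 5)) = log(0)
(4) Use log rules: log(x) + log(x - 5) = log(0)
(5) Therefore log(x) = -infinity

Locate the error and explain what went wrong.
Step 3: Take log of both sides: log(x(x - 5)) = log(0)

Step 3 takes the logarithm of both sides, resulting in log(0) on the right side. The logarithm is only defined for positive numbers; log(0) is undefined (approaches negative infinity). This operation is invalid.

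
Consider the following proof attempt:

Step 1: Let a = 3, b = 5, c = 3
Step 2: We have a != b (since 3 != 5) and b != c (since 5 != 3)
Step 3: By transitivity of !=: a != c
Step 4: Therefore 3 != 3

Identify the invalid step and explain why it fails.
Step 3: By transitivity of !=: a != c

Step 3 incorrectly applies transitivity to the '!=' relation. Transitivity states: if a R b and b R c, then a R c. However, '!=' is not transitive. Counterexample: 3 != 5 and 5 != 3, but 3 = 3 (both equal 3). Transitivity holds for relations like <, <=, =, but not for !=.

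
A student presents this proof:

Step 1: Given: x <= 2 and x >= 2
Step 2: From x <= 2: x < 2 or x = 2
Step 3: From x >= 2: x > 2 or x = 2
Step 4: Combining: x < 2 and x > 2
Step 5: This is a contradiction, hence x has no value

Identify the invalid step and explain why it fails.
Step 4: Combining: x < 2 and x > 2

Step 4 incorrectly combines the conditions. From x <= 2 and x >= 2, the intersection is x = 2. The error treats the 'or' cases as 'and' requirements. The correct conclusion is that x = 2 is the unique solution, not that no solution exists.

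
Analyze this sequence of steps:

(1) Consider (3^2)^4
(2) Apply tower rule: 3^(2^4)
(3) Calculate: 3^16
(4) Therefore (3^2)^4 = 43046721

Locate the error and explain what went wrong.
Step 2: Apply tower rule: 3^(2^4)

Step 2 incorrectly states that (a^b)^c = a^(b^c). The correct rule is (a^b)^c = a^(b×c). The actual value is (3^2)^4 = 3^8 = 6561, not 3^16 = 43046721.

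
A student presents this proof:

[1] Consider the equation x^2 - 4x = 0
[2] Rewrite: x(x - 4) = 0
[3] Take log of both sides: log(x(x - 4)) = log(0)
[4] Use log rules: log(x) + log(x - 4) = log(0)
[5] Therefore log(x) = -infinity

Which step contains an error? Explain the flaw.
Step 3: Take log of both sides: log(x(x - 4)) = log(0)

Step 3 takes the logarithm of both sides, resulting in log(0) on the right side. The logarithm is only defined for positive numbers; log(0) is undefined (approaches negative infinity). This operation is invalid.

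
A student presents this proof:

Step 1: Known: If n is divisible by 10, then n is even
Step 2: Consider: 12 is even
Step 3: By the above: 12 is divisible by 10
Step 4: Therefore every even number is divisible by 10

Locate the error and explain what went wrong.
Step 3: By the above: 12 is divisible by 10

Step 3 commits the fallacy of affirming the consequent. The known fact 'divisible by 10 → even' does NOT imply 'even → divisible by 10'. That would be the converse, which is false. For example, 12 is even but 12 ÷ 10 = 1.20, which is not an integer.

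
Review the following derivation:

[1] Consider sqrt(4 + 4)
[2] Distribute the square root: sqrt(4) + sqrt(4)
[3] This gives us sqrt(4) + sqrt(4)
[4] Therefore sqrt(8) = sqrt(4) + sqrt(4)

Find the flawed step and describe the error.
Step 2: Distribute the square root: sqrt(4) + sqrt(4)

Step 2 incorrectly 'distributes' the square root over addition. The square root function does not distribute: sqrt(a + b) ≠ sqrt(a) + sqrt(b). In fact, sqrt(4 + 4) = sqrt(8) ≈ 2.8284, while sqrt(4) + sqrt(4) ≈ 4.0000.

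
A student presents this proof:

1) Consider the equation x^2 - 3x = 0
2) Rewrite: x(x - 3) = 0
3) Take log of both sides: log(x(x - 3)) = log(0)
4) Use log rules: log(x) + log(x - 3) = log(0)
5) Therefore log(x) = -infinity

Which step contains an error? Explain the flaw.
Step 3: Take log of both sides: log(x(x - 3)) = log(0)

Step 3 takes the logarithm of both sides, resulting in log(0) on the right side. The logarithm is only defined for positive numbers; log(0) is undefined (approaches negative infinity). This operation is invalid.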